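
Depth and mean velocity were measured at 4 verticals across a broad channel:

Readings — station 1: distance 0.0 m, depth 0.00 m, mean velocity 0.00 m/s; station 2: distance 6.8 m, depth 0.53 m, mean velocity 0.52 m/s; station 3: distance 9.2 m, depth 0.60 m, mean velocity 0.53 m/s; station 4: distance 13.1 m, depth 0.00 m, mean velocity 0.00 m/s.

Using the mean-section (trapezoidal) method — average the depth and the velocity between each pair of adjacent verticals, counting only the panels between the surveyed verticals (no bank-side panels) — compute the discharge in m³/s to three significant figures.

1.49 m³/s

Panel 1-2: Δb = 6.8 m, d̄ = (0.00+0.53)/2 = 0.265, v̄ = (0.00+0.52)/2 = 0.26 → q = 6.8×0.265×0.26 = 0.4685 m³/s
Panel 2-3: Δb = 2.4 m, d̄ = (0.53+0.60)/2 = 0.565, v̄ = (0.52+0.53)/2 = 0.525 → q = 2.4×0.565×0.525 = 0.7119 m³/s
Panel 3-4: Δb = 3.9 m, d̄ = (0.60+0.00)/2 = 0.3, v̄ = (0.53+0.00)/2 = 0.265 → q = 3.9×0.3×0.265 = 0.3101 m³/s
Q = Σ q = 1.490 m³/s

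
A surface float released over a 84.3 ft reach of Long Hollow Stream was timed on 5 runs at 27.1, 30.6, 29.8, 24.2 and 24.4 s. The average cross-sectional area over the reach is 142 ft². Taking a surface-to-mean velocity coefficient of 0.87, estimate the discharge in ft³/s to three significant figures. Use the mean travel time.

t̄ = (27.1 + 30.6 + 29.8 + 24.2 + 24.4) / 5 = 27.22 s
v_surface = L / t̄ = 84.3 / 27.22 = 3.097 ft/s
v_mean = 0.87 × 3.097 = 2.694 ft/s
Q = A × v_mean = 142 × 2.694 = 382.6 ft³/s

383 ft³/s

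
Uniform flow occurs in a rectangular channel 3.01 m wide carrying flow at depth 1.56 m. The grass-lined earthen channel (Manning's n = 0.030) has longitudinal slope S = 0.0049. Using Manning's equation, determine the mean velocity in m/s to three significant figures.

1.95 m/s

A = b·y = 3.01 × 1.56 = 4.696 m²
P = b + 2y = 3.01 + 2×1.56 = 6.130 m
R = A/P = 4.696/6.130 = 0.7660 m
Q = (1/n)·A·R^(2/3)·S^(1/2) = (1/0.030) × 4.696 × 0.7660^(2/3) × 0.0049^(1/2) = 9.173 m³/s
V = Q/A = 9.173/4.696 = 1.953 m/s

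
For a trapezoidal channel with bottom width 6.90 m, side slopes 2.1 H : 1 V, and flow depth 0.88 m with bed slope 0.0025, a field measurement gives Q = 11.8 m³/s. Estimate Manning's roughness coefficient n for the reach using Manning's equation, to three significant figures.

A = (b + z·y)·y = (6.90 + 2.1×0.88)×0.88 = 7.698 m²
P = b + 2y√(1+z²) = 6.90 + 2×0.88×√(1+2.1²) = 10.99 m
R = A/P = 7.698/10.99 = 0.7002 m
n = (1/Q)·A·R^(2/3)·S^(1/2) = (1/11.8) × 7.698 × 0.7886 × 0.05000 = 0.02572

0.0257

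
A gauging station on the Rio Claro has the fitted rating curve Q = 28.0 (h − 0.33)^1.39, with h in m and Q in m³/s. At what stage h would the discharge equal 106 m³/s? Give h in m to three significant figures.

h − h₀ = (Q/C)^(1/b) = (106/28.0)^(1/1.39) = 2.606 m
h = 0.33 + 2.606 = 2.936 m

2.94 m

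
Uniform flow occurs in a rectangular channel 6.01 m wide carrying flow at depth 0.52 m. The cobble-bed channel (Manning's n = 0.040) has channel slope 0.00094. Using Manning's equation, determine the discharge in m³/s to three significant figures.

A = b·y = 6.01 × 0.52 = 3.125 m²
P = b + 2y = 6.01 + 2×0.52 = 7.050 m
R = A/P = 3.125/7.050 = 0.4433 m
Q = (1/n)·A·R^(2/3)·S^(1/2) = (1/0.040) × 3.125 × 0.4433^(2/3) × 0.00094^(1/2) = 1.393 m³/s

1.39 m³/s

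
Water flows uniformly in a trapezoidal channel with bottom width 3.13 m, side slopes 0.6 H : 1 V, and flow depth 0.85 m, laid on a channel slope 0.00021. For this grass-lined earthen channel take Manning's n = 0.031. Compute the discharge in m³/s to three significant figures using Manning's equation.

1.03 m³/s

A = (b + z·y)·y = (3.13 + 0.6×0.85)×0.85 = 3.094 m²
P = b + 2y√(1+z²) = 3.13 + 2×0.85×√(1+0.6²) = 5.113 m
R = A/P = 3.094/5.113 = 0.6052 m
Q = (1/n)·A·R^(2/3)·S^(1/2) = (1/0.031) × 3.094 × 0.6052^(2/3) × 0.00021^(1/2) = 1.035 m³/s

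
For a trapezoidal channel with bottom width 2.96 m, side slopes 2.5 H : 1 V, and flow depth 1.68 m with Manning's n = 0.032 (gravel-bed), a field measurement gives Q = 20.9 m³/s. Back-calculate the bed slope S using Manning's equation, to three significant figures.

A = (b + z·y)·y = (2.96 + 2.5×1.68)×1.68 = 12.03 m²
P = b + 2y√(1+z²) = 2.96 + 2×1.68×√(1+2.5²) = 12.01 m
R = A/P = 12.03/12.01 = 1.002 m
S = (Q·n / (1·A·R^(2/3)))² = (20.9×0.032 / (1×12.03×1.001))² = 0.003084

0.00308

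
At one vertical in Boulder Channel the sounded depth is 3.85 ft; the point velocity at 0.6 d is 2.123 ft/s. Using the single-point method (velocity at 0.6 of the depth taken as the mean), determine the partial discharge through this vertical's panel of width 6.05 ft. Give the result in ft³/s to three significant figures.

v̄ = v₀.₆ = 2.123 ft/s
q = v̄ × d × w = 2.123 × 3.85 × 6.05 = 49.45 ft³/s

49.4 ft³/s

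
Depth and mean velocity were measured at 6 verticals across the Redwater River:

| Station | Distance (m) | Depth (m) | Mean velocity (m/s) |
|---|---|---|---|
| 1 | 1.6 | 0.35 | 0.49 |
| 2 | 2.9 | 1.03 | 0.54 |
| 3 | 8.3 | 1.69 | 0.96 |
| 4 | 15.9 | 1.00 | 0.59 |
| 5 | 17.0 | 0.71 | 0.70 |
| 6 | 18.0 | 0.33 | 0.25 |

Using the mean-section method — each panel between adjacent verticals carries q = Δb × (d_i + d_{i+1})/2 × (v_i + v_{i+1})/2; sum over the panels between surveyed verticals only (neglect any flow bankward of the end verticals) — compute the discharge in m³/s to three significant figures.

14.7 m³/s

Panel 1-2: Δb = 1.3 m, d̄ = (0.35+1.03)/2 = 0.69, v̄ = (0.49+0.54)/2 = 0.515 → q = 1.3×0.69×0.515 = 0.4620 m³/s
Panel 2-3: Δb = 5.4 m, d̄ = (1.03+1.69)/2 = 1.36, v̄ = (0.54+0.96)/2 = 0.75 → q = 5.4×1.36×0.75 = 5.508 m³/s
Panel 3-4: Δb = 7.6 m, d̄ = (1.69+1.00)/2 = 1.345, v̄ = (0.96+0.59)/2 = 0.775 → q = 7.6×1.345×0.775 = 7.922 m³/s
Panel 4-5: Δb = 1.1 m, d̄ = (1.00+0.71)/2 = 0.855, v̄ = (0.59+0.70)/2 = 0.645 → q = 1.1×0.855×0.645 = 0.6066 m³/s
Panel 5-6: Δb = 1 m, d̄ = (0.71+0.33)/2 = 0.52, v̄ = (0.70+0.25)/2 = 0.475 → q = 1×0.52×0.475 = 0.2470 m³/s
Q = Σ q = 14.75 m³/s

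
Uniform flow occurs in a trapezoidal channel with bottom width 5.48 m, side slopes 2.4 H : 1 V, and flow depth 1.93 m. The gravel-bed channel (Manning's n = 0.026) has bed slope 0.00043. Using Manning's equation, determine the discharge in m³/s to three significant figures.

A = (b + z·y)·y = (5.48 + 2.4×1.93)×1.93 = 19.52 m²
P = b + 2y√(1+z²) = 5.48 + 2×1.93×√(1+2.4²) = 15.52 m
R = A/P = 19.52/15.52 = 1.258 m
Q = (1/n)·A·R^(2/3)·S^(1/2) = (1/0.026) × 19.52 × 1.258^(2/3) × 0.00043^(1/2) = 18.14 m³/s

18.1 m³/s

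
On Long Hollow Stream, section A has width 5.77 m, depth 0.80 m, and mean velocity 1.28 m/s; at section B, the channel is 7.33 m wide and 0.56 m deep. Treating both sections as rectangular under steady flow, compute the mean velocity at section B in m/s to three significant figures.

1.44 m/s

Q = A₁V₁ = (5.77×0.80) × 1.28 = 5.908 m³/s
A₂ = 7.33 × 0.56 = 4.105 m²
V₂ = Q/A₂ = 5.908/4.105 = 1.439 m/s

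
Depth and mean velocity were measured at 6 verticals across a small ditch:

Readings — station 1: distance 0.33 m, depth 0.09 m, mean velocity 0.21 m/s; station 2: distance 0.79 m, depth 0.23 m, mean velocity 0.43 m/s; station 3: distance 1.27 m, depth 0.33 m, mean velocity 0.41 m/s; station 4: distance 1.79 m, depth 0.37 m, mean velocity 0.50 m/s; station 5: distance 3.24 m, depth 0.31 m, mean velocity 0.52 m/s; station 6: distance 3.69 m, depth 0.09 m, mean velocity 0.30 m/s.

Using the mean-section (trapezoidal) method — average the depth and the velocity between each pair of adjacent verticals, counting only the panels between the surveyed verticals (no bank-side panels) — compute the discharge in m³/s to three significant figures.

0.451 m³/s

Panel 1-2: Δb = 0.46 m, d̄ = (0.09+0.23)/2 = 0.16, v̄ = (0.21+0.43)/2 = 0.32 → q = 0.46×0.16×0.32 = 0.02355 m³/s
Panel 2-3: Δb = 0.48 m, d̄ = (0.23+0.33)/2 = 0.28, v̄ = (0.43+0.41)/2 = 0.42 → q = 0.48×0.28×0.42 = 0.05645 m³/s
Panel 3-4: Δb = 0.52 m, d̄ = (0.33+0.37)/2 = 0.35, v̄ = (0.41+0.50)/2 = 0.455 → q = 0.52×0.35×0.455 = 0.08281 m³/s
Panel 4-5: Δb = 1.45 m, d̄ = (0.37+0.31)/2 = 0.34, v̄ = (0.50+0.52)/2 = 0.51 → q = 1.45×0.34×0.51 = 0.2514 m³/s
Panel 5-6: Δb = 0.45 m, d̄ = (0.31+0.09)/2 = 0.2, v̄ = (0.52+0.30)/2 = 0.41 → q = 0.45×0.2×0.41 = 0.03690 m³/s
Q = Σ q = 0.4511 m³/s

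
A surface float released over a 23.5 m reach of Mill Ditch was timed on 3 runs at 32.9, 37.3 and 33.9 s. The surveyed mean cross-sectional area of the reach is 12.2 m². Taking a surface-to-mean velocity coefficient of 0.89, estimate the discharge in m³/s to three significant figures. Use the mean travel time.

7.35 m³/s

t̄ = (32.9 + 37.3 + 33.9) / 3 = 34.7 s
v_surface = L / t̄ = 23.5 / 34.7 = 0.6772 m/s
v_mean = 0.89 × 0.6772 = 0.6027 m/s
Q = A × v_mean = 12.2 × 0.6027 = 7.353 m³/s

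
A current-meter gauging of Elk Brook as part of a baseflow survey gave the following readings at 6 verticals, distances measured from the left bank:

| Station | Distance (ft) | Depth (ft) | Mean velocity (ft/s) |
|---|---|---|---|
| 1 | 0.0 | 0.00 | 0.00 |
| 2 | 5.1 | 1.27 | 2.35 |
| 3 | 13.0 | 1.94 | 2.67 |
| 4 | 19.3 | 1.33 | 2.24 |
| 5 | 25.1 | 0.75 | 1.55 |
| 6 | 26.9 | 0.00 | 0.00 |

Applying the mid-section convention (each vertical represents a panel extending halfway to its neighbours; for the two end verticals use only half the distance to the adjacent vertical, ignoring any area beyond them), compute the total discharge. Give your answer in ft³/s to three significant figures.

w_2 = (13.0 − 0.0)/2 = 6.5 ft; q_2 = 2.35 × 1.27 × 6.5 = 19.40 ft³/s
w_3 = (19.3 − 5.1)/2 = 7.1 ft; q_3 = 2.67 × 1.94 × 7.1 = 36.78 ft³/s
w_4 = (25.1 − 13.0)/2 = 6.05 ft; q_4 = 2.24 × 1.33 × 6.05 = 18.02 ft³/s
w_5 = (26.9 − 19.3)/2 = 3.8 ft; q_5 = 1.55 × 0.75 × 3.8 = 4.418 ft³/s
Stations 1, 6 contribute zero (depth or velocity is 0).
Q = Σ qᵢ = 78.62 ft³/s

78.6 ft³/s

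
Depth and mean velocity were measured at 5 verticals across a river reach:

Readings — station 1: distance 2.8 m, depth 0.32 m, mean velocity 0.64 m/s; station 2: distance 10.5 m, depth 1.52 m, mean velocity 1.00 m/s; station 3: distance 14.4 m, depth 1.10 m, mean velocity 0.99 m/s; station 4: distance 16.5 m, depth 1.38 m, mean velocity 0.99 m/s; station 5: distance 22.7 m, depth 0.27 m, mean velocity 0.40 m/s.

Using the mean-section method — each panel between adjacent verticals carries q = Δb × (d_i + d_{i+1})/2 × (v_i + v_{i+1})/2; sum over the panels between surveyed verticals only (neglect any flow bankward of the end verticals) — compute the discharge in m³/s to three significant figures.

Panel 1-2: Δb = 7.7 m, d̄ = (0.32+1.52)/2 = 0.92, v̄ = (0.64+1.00)/2 = 0.82 → q = 7.7×0.92×0.82 = 5.809 m³/s
Panel 2-3: Δb = 3.9 m, d̄ = (1.52+1.10)/2 = 1.31, v̄ = (1.00+0.99)/2 = 0.995 → q = 3.9×1.31×0.995 = 5.083 m³/s
Panel 3-4: Δb = 2.1 m, d̄ = (1.10+1.38)/2 = 1.24, v̄ = (0.99+0.99)/2 = 0.99 → q = 2.1×1.24×0.99 = 2.578 m³/s
Panel 4-5: Δb = 6.2 m, d̄ = (1.38+0.27)/2 = 0.825, v̄ = (0.99+0.40)/2 = 0.695 → q = 6.2×0.825×0.695 = 3.555 m³/s
Q = Σ q = 17.03 m³/s

17.0 m³/s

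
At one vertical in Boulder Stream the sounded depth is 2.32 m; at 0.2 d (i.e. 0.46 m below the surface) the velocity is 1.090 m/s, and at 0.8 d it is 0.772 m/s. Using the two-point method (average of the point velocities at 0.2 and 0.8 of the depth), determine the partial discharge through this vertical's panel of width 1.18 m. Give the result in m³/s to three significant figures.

v̄ = (1.090 + 0.772) / 2 = 0.9310 m/s
q = v̄ × d × w = 0.9310 × 2.32 × 1.18 = 2.549 m³/s

2.55 m³/s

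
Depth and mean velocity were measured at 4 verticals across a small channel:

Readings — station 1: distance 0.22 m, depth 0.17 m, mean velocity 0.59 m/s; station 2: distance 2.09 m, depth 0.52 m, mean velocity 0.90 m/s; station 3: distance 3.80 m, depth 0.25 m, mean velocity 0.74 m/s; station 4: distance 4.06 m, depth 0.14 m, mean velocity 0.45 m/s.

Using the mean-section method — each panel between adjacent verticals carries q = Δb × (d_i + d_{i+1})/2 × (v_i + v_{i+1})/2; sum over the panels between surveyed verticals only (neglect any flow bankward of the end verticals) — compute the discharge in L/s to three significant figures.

Panel 1-2: Δb = 1.87 m, d̄ = (0.17+0.52)/2 = 0.345, v̄ = (0.59+0.90)/2 = 0.745 → q = 1.87×0.345×0.745 = 0.4806 m³/s
Panel 2-3: Δb = 1.71 m, d̄ = (0.52+0.25)/2 = 0.385, v̄ = (0.90+0.74)/2 = 0.82 → q = 1.71×0.385×0.82 = 0.5398 m³/s
Panel 3-4: Δb = 0.26 m, d̄ = (0.25+0.14)/2 = 0.195, v̄ = (0.74+0.45)/2 = 0.595 → q = 0.26×0.195×0.595 = 0.03017 m³/s
Q = Σ q = 1.051 m³/s
= 1.051 × 1000 = 1051 L/s

1050 L/s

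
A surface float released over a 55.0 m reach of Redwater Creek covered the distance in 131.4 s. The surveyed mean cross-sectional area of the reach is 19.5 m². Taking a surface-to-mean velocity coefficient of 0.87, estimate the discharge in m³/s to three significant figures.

7.10 m³/s

v_surface = L / t̄ = 55.0 / 131.4 = 0.4186 m/s
v_mean = 0.87 × 0.4186 = 0.3642 m/s
Q = A × v_mean = 19.5 × 0.3642 = 7.101 m³/s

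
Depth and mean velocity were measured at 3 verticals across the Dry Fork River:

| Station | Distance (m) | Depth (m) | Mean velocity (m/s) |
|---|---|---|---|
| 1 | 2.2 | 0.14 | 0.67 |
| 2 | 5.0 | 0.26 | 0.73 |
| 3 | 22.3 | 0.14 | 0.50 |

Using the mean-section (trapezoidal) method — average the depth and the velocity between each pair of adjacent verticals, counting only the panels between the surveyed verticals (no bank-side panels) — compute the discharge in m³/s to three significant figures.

2.52 m³/s

Panel 1-2: Δb = 2.8 m, d̄ = (0.14+0.26)/2 = 0.2, v̄ = (0.67+0.73)/2 = 0.7 → q = 2.8×0.2×0.7 = 0.3920 m³/s
Panel 2-3: Δb = 17.3 m, d̄ = (0.26+0.14)/2 = 0.2, v̄ = (0.73+0.50)/2 = 0.615 → q = 17.3×0.2×0.615 = 2.128 m³/s
Q = Σ q = 2.520 m³/s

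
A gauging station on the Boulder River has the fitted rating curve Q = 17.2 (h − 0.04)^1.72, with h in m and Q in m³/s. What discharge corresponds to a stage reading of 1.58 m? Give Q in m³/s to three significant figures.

36.1 m³/s

Q = 17.2 × (1.58 − 0.04)^1.72 = 17.2 × 1.54^1.72 = 36.15 m³/s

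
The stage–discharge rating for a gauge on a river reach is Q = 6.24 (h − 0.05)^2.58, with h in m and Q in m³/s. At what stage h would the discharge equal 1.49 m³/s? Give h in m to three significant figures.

h − h₀ = (Q/C)^(1/b) = (1.49/6.24)^(1/2.58) = 0.5740 m
h = 0.05 + 0.5740 = 0.6240 m

0.624 m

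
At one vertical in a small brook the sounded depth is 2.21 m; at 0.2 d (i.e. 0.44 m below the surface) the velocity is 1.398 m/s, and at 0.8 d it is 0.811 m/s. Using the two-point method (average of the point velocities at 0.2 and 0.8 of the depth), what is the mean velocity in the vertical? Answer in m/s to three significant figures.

1.10 m/s

v̄ = (1.398 + 0.811) / 2 = 1.105 m/s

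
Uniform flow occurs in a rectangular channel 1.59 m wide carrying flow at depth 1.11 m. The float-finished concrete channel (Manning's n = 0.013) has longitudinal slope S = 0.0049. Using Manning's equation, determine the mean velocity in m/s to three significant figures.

A = b·y = 1.59 × 1.11 = 1.765 m²
P = b + 2y = 1.59 + 2×1.11 = 3.810 m
R = A/P = 1.765/3.810 = 0.4632 m
Q = (1/n)·A·R^(2/3)·S^(1/2) = (1/0.013) × 1.765 × 0.4632^(2/3) × 0.0049^(1/2) = 5.689 m³/s
V = Q/A = 5.689/1.765 = 3.224 m/s

3.22 m/s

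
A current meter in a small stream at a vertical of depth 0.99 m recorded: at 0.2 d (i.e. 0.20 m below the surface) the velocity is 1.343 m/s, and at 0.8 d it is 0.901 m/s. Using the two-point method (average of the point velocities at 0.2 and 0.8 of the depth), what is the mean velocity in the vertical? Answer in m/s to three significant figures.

v̄ = (1.343 + 0.901) / 2 = 1.122 m/s

1.12 m/s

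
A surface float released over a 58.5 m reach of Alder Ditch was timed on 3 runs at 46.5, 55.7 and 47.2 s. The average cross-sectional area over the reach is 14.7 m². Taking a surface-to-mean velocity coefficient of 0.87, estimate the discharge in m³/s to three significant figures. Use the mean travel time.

15.0 m³/s

t̄ = (46.5 + 55.7 + 47.2) / 3 = 49.8 s
v_surface = L / t̄ = 58.5 / 49.8 = 1.175 m/s
v_mean = 0.87 × 1.175 = 1.022 m/s
Q = A × v_mean = 14.7 × 1.022 = 15.02 m³/s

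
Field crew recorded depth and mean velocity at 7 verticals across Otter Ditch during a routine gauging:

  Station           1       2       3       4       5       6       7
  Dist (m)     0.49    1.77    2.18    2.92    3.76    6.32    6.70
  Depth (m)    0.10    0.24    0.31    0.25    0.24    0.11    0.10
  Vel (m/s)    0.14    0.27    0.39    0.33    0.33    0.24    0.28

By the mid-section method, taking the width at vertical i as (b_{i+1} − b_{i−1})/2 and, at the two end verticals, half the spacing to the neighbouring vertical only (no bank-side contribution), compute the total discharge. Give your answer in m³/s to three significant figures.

w_1 = (1.77 − 0.49)/2 = 0.64 m; q_1 = 0.14 × 0.10 × 0.64 = 0.008960 m³/s
w_2 = (2.18 − 0.49)/2 = 0.845 m; q_2 = 0.27 × 0.24 × 0.845 = 0.05476 m³/s
w_3 = (2.92 − 1.77)/2 = 0.575 m; q_3 = 0.39 × 0.31 × 0.575 = 0.06952 m³/s
w_4 = (3.76 − 2.18)/2 = 0.79 m; q_4 = 0.33 × 0.25 × 0.79 = 0.06518 m³/s
w_5 = (6.32 − 2.92)/2 = 1.7 m; q_5 = 0.33 × 0.24 × 1.7 = 0.1346 m³/s
w_6 = (6.70 − 3.76)/2 = 1.47 m; q_6 = 0.24 × 0.11 × 1.47 = 0.03881 m³/s
w_7 = (6.70 − 6.32)/2 = 0.19 m; q_7 = 0.28 × 0.10 × 0.19 = 0.005320 m³/s
Q = Σ qᵢ = 0.3772 m³/s

0.377 m³/s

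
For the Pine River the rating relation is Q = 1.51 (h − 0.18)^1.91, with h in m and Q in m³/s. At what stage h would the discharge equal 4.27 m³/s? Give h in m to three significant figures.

h − h₀ = (Q/C)^(1/b) = (4.27/1.51)^(1/1.91) = 1.723 m
h = 0.18 + 1.723 = 1.903 m

1.90 m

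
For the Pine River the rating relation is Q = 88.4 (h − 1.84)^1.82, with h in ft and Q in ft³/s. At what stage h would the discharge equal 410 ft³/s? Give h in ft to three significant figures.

4.16 ft

h − h₀ = (Q/C)^(1/b) = (410/88.4)^(1/1.82) = 2.323 ft
h = 1.84 + 2.323 = 4.163 ft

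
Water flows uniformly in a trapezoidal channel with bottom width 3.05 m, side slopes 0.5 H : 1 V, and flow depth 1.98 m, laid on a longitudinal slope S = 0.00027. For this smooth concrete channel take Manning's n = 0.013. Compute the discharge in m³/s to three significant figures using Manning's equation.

A = (b + z·y)·y = (3.05 + 0.5×1.98)×1.98 = 7.999 m²
P = b + 2y√(1+z²) = 3.05 + 2×1.98×√(1+0.5²) = 7.477 m
R = A/P = 7.999/7.477 = 1.070 m
Q = (1/n)·A·R^(2/3)·S^(1/2) = (1/0.013) × 7.999 × 1.070^(2/3) × 0.00027^(1/2) = 10.58 m³/s

10.6 m³/s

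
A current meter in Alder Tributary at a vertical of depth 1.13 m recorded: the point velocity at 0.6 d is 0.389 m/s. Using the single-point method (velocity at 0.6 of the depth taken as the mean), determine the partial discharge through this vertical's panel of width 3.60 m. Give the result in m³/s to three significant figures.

v̄ = v₀.₆ = 0.389 m/s
q = v̄ × d × w = 0.3890 × 1.13 × 3.60 = 1.582 m³/s

1.58 m³/s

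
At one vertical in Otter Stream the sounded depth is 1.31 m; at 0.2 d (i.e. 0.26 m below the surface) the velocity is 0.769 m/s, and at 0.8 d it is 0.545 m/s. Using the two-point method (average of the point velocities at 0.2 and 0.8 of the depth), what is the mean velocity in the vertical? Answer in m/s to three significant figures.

0.657 m/s

v̄ = (0.769 + 0.545) / 2 = 0.6570 m/s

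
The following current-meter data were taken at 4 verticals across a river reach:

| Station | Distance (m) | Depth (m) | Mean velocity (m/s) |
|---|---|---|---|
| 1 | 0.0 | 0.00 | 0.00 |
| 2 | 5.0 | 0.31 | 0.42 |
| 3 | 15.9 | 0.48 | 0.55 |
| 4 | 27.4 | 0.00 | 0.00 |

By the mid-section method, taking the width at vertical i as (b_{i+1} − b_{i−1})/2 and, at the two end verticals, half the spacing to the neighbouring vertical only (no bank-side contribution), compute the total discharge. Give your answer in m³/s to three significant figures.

3.99 m³/s

w_2 = (15.9 − 0.0)/2 = 7.95 m; q_2 = 0.42 × 0.31 × 7.95 = 1.035 m³/s
w_3 = (27.4 − 5.0)/2 = 11.2 m; q_3 = 0.55 × 0.48 × 11.2 = 2.957 m³/s
Stations 1, 4 contribute zero (depth or velocity is 0).
Q = Σ qᵢ = 3.992 m³/s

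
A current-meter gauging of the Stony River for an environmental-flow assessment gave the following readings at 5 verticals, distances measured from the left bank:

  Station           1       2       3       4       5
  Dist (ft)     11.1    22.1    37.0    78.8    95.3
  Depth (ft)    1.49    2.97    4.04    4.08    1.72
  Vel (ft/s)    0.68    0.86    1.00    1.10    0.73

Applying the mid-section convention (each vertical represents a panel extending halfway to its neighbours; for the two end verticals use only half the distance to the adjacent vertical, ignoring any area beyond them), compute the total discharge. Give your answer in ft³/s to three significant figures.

294 ft³/s

w_1 = (22.1 − 11.1)/2 = 5.5 ft; q_1 = 0.68 × 1.49 × 5.5 = 5.573 ft³/s
w_2 = (37.0 − 11.1)/2 = 12.95 ft; q_2 = 0.86 × 2.97 × 12.95 = 33.08 ft³/s
w_3 = (78.8 − 22.1)/2 = 28.35 ft; q_3 = 1.00 × 4.04 × 28.35 = 114.5 ft³/s
w_4 = (95.3 − 37.0)/2 = 29.15 ft; q_4 = 1.10 × 4.08 × 29.15 = 130.8 ft³/s
w_5 = (95.3 − 78.8)/2 = 8.25 ft; q_5 = 0.73 × 1.72 × 8.25 = 10.36 ft³/s
Q = Σ qᵢ = 294.4 ft³/s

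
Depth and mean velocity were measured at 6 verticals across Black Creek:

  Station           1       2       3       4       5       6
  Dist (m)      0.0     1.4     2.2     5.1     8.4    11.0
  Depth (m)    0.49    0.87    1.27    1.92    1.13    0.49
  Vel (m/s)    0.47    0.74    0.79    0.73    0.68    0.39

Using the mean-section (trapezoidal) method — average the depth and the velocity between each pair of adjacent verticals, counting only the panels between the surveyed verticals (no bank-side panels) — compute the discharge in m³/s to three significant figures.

Panel 1-2: Δb = 1.4 m, d̄ = (0.49+0.87)/2 = 0.68, v̄ = (0.47+0.74)/2 = 0.605 → q = 1.4×0.68×0.605 = 0.5760 m³/s
Panel 2-3: Δb = 0.8 m, d̄ = (0.87+1.27)/2 = 1.07, v̄ = (0.74+0.79)/2 = 0.765 → q = 0.8×1.07×0.765 = 0.6548 m³/s
Panel 3-4: Δb = 2.9 m, d̄ = (1.27+1.92)/2 = 1.595, v̄ = (0.79+0.73)/2 = 0.76 → q = 2.9×1.595×0.76 = 3.515 m³/s
Panel 4-5: Δb = 3.3 m, d̄ = (1.92+1.13)/2 = 1.525, v̄ = (0.73+0.68)/2 = 0.705 → q = 3.3×1.525×0.705 = 3.548 m³/s
Panel 5-6: Δb = 2.6 m, d̄ = (1.13+0.49)/2 = 0.81, v̄ = (0.68+0.39)/2 = 0.535 → q = 2.6×0.81×0.535 = 1.127 m³/s
Q = Σ q = 9.421 m³/s

9.42 m³/s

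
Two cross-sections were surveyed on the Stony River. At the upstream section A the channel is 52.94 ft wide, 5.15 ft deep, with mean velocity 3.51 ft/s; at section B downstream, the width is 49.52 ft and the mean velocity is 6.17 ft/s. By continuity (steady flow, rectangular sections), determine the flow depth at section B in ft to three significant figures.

Q = A₁V₁ = (52.94×5.15) × 3.51 = 957.0 ft³/s
d₂ = Q/(b₂ V₂) = 957.0/(49.52×6.17) = 3.132 ft

3.13 ft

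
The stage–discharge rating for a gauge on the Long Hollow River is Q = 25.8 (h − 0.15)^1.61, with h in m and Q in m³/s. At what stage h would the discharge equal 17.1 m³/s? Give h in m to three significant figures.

h − h₀ = (Q/C)^(1/b) = (17.1/25.8)^(1/1.61) = 0.7746 m
h = 0.15 + 0.7746 = 0.9246 m

0.925 m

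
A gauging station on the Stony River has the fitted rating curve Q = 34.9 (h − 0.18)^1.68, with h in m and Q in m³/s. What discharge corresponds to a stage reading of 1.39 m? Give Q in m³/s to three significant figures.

Q = 34.9 × (1.39 − 0.18)^1.68 = 34.9 × 1.21^1.68 = 48.07 m³/s

48.1 m³/s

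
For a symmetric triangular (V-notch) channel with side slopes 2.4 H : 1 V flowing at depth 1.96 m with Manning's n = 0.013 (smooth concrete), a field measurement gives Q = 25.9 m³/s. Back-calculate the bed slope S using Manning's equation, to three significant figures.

A = z·y² = 2.4×1.96² = 9.220 m²
P = 2y√(1+z²) = 2×1.96×√(1+2.4²) = 10.19 m
R = A/P = 9.220/10.19 = 0.9046 m
S = (Q·n / (1·A·R^(2/3)))² = (25.9×0.013 / (1×9.220×0.9354))² = 0.001524

0.00152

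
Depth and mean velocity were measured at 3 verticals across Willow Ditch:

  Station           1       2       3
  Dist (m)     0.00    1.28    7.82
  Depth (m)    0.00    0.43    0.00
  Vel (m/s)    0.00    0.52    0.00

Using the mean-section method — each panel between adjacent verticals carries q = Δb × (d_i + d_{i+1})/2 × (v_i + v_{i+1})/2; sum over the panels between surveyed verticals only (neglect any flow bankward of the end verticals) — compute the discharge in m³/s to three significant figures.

Panel 1-2: Δb = 1.28 m, d̄ = (0.00+0.43)/2 = 0.215, v̄ = (0.00+0.52)/2 = 0.26 → q = 1.28×0.215×0.26 = 0.07155 m³/s
Panel 2-3: Δb = 6.54 m, d̄ = (0.43+0.00)/2 = 0.215, v̄ = (0.52+0.00)/2 = 0.26 → q = 6.54×0.215×0.26 = 0.3656 m³/s
Q = Σ q = 0.4371 m³/s

0.437 m³/s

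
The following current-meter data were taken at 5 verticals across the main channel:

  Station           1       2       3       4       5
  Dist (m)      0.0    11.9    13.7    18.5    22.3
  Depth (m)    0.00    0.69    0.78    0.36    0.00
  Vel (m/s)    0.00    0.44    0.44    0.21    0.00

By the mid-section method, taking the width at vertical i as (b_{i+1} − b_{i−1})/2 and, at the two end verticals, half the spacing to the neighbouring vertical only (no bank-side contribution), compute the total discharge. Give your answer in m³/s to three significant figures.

3.54 m³/s

w_2 = (13.7 − 0.0)/2 = 6.85 m; q_2 = 0.44 × 0.69 × 6.85 = 2.080 m³/s
w_3 = (18.5 − 11.9)/2 = 3.3 m; q_3 = 0.44 × 0.78 × 3.3 = 1.133 m³/s
w_4 = (22.3 − 13.7)/2 = 4.3 m; q_4 = 0.21 × 0.36 × 4.3 = 0.3251 m³/s
Stations 1, 5 contribute zero (depth or velocity is 0).
Q = Σ qᵢ = 3.537 m³/s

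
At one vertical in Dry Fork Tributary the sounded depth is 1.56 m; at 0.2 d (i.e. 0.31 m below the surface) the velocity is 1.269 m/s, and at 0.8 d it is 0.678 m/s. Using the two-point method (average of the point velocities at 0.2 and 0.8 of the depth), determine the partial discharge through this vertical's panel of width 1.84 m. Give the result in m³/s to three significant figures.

v̄ = (1.269 + 0.678) / 2 = 0.9735 m/s
q = v̄ × d × w = 0.9735 × 1.56 × 1.84 = 2.794 m³/s

2.79 m³/s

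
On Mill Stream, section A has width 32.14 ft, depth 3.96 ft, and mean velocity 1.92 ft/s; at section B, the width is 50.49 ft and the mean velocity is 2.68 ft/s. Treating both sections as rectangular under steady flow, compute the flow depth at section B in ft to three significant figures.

1.81 ft

Q = A₁V₁ = (32.14×3.96) × 1.92 = 244.4 ft³/s
d₂ = Q/(b₂ V₂) = 244.4/(50.49×2.68) = 1.806 ft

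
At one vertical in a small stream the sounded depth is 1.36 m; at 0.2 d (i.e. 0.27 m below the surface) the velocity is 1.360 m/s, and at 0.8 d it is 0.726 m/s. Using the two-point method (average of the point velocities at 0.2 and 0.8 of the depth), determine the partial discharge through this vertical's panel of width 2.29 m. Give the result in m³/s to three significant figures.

3.25 m³/s

v̄ = (1.360 + 0.726) / 2 = 1.043 m/s
q = v̄ × d × w = 1.043 × 1.36 × 2.29 = 3.248 m³/s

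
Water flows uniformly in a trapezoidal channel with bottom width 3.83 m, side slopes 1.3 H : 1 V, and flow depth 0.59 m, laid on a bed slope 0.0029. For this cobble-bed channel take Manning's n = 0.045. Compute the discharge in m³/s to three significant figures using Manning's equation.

1.96 m³/s

A = (b + z·y)·y = (3.83 + 1.3×0.59)×0.59 = 2.712 m²
P = b + 2y√(1+z²) = 3.83 + 2×0.59×√(1+1.3²) = 5.765 m
R = A/P = 2.712/5.765 = 0.4704 m
Q = (1/n)·A·R^(2/3)·S^(1/2) = (1/0.045) × 2.712 × 0.4704^(2/3) × 0.0029^(1/2) = 1.963 m³/s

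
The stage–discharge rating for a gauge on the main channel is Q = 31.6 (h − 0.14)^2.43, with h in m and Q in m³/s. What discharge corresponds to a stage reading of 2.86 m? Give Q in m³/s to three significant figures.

359 m³/s

Q = 31.6 × (2.86 − 0.14)^2.43 = 31.6 × 2.72^2.43 = 359.5 m³/s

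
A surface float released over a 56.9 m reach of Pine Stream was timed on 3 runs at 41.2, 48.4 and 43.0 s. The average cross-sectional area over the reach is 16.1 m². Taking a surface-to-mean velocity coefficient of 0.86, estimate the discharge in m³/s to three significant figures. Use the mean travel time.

17.8 m³/s

t̄ = (41.2 + 48.4 + 43.0) / 3 = 44.2 s
v_surface = L / t̄ = 56.9 / 44.2 = 1.287 m/s
v_mean = 0.86 × 1.287 = 1.107 m/s
Q = A × v_mean = 16.1 × 1.107 = 17.82 m³/s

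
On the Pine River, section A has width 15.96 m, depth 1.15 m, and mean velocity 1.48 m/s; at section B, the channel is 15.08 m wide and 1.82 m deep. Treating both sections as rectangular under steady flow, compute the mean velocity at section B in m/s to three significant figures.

Q = A₁V₁ = (15.96×1.15) × 1.48 = 27.16 m³/s
A₂ = 15.08 × 1.82 = 27.45 m²
V₂ = Q/A₂ = 27.16/27.45 = 0.9897 m/s

0.990 m/s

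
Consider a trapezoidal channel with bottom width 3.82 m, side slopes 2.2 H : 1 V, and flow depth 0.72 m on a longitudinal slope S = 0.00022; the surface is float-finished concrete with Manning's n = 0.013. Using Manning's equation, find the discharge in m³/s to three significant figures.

A = (b + z·y)·y = (3.82 + 2.2×0.72)×0.72 = 3.891 m²
P = b + 2y√(1+z²) = 3.82 + 2×0.72×√(1+2.2²) = 7.300 m
R = A/P = 3.891/7.300 = 0.5330 m
Q = (1/n)·A·R^(2/3)·S^(1/2) = (1/0.013) × 3.891 × 0.5330^(2/3) × 0.00022^(1/2) = 2.918 m³/s

2.92 m³/s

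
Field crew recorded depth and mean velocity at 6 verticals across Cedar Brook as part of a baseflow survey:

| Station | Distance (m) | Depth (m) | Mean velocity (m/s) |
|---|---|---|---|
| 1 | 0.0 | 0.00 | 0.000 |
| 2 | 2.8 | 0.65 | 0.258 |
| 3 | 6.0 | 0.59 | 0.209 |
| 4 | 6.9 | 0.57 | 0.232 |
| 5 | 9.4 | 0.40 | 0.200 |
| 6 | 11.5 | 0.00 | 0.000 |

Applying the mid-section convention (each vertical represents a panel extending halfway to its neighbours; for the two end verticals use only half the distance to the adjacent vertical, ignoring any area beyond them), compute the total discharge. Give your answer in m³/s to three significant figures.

1.16 m³/s

w_2 = (6.0 − 0.0)/2 = 3 m; q_2 = 0.258 × 0.65 × 3 = 0.5031 m³/s
w_3 = (6.9 − 2.8)/2 = 2.05 m; q_3 = 0.209 × 0.59 × 2.05 = 0.2528 m³/s
w_4 = (9.4 − 6.0)/2 = 1.7 m; q_4 = 0.232 × 0.57 × 1.7 = 0.2248 m³/s
w_5 = (11.5 − 6.9)/2 = 2.3 m; q_5 = 0.200 × 0.40 × 2.3 = 0.1840 m³/s
Stations 1, 6 contribute zero (depth or velocity is 0).
Q = Σ qᵢ = 1.165 m³/s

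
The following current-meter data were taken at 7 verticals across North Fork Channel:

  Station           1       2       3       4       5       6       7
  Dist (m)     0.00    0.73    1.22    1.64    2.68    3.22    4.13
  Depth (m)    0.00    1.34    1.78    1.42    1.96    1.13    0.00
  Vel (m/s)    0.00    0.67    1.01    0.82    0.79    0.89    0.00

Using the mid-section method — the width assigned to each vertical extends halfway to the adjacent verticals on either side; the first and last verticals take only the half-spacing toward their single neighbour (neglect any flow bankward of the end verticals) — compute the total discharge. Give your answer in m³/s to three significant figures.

4.17 m³/s

w_2 = (1.22 − 0.00)/2 = 0.61 m; q_2 = 0.67 × 1.34 × 0.61 = 0.5477 m³/s
w_3 = (1.64 − 0.73)/2 = 0.455 m; q_3 = 1.01 × 1.78 × 0.455 = 0.8180 m³/s
w_4 = (2.68 − 1.22)/2 = 0.73 m; q_4 = 0.82 × 1.42 × 0.73 = 0.8500 m³/s
w_5 = (3.22 − 1.64)/2 = 0.79 m; q_5 = 0.79 × 1.96 × 0.79 = 1.223 m³/s
w_6 = (4.13 − 2.68)/2 = 0.725 m; q_6 = 0.89 × 1.13 × 0.725 = 0.7291 m³/s
Stations 1, 7 contribute zero (depth or velocity is 0).
Q = Σ qᵢ = 4.168 m³/s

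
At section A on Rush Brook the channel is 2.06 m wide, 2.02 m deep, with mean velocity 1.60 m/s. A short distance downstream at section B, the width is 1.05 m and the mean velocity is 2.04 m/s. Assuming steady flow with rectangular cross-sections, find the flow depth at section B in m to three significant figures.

3.11 m

Q = A₁V₁ = (2.06×2.02) × 1.60 = 6.658 m³/s
d₂ = Q/(b₂ V₂) = 6.658/(1.05×2.04) = 3.108 m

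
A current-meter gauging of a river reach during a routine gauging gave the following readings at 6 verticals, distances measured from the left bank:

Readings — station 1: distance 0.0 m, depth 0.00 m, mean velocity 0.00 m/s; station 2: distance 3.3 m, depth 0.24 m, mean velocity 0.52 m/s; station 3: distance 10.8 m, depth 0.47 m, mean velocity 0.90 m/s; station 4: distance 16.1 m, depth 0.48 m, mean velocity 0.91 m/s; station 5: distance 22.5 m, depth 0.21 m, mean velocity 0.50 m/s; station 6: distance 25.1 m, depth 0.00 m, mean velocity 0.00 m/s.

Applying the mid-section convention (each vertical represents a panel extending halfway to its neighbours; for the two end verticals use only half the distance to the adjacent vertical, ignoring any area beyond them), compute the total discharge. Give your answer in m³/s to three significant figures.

6.41 m³/s

w_2 = (10.8 − 0.0)/2 = 5.4 m; q_2 = 0.52 × 0.24 × 5.4 = 0.6739 m³/s
w_3 = (16.1 − 3.3)/2 = 6.4 m; q_3 = 0.90 × 0.47 × 6.4 = 2.707 m³/s
w_4 = (22.5 − 10.8)/2 = 5.85 m; q_4 = 0.91 × 0.48 × 5.85 = 2.555 m³/s
w_5 = (25.1 − 16.1)/2 = 4.5 m; q_5 = 0.50 × 0.21 × 4.5 = 0.4725 m³/s
Stations 1, 6 contribute zero (depth or velocity is 0).
Q = Σ qᵢ = 6.409 m³/s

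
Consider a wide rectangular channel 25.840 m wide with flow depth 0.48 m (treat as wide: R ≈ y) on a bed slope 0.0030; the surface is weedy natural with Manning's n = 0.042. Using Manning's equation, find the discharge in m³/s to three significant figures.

A = b·y = 25.840 × 0.48 = 12.40 m²
Wide channel: R ≈ y = 0.48 m
Q = (1/n)·A·R^(2/3)·S^(1/2) = (1/0.042) × 12.40 × 0.4800^(2/3) × 0.0030^(1/2) = 9.916 m³/s

9.92 m³/s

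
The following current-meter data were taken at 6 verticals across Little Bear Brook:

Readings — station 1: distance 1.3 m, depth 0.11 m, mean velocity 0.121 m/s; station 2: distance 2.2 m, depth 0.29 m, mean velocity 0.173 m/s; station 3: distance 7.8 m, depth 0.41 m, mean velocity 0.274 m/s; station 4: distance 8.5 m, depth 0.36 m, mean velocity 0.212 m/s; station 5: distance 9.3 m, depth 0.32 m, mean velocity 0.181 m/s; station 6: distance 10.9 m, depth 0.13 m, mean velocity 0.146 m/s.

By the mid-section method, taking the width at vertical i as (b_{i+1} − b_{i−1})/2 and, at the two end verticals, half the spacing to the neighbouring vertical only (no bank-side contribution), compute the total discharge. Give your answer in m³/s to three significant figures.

0.665 m³/s

w_1 = (2.2 − 1.3)/2 = 0.45 m; q_1 = 0.121 × 0.11 × 0.45 = 0.005990 m³/s
w_2 = (7.8 − 1.3)/2 = 3.25 m; q_2 = 0.173 × 0.29 × 3.25 = 0.1631 m³/s
w_3 = (8.5 − 2.2)/2 = 3.15 m; q_3 = 0.274 × 0.41 × 3.15 = 0.3539 m³/s
w_4 = (9.3 − 7.8)/2 = 0.75 m; q_4 = 0.212 × 0.36 × 0.75 = 0.05724 m³/s
w_5 = (10.9 − 8.5)/2 = 1.2 m; q_5 = 0.181 × 0.32 × 1.2 = 0.06950 m³/s
w_6 = (10.9 − 9.3)/2 = 0.8 m; q_6 = 0.146 × 0.13 × 0.8 = 0.01518 m³/s
Q = Σ qᵢ = 0.6648 m³/s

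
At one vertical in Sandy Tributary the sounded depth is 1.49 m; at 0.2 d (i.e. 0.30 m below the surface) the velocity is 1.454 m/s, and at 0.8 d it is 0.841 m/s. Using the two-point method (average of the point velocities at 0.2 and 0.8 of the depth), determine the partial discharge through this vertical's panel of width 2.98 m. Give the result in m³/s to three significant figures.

v̄ = (1.454 + 0.841) / 2 = 1.148 m/s
q = v̄ × d × w = 1.148 × 1.49 × 2.98 = 5.095 m³/s

5.10 m³/s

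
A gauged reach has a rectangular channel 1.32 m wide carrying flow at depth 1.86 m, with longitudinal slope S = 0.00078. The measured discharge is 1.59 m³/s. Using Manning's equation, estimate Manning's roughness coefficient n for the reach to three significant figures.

0.0267

A = b·y = 1.32 × 1.86 = 2.455 m²
P = b + 2y = 1.32 + 2×1.86 = 5.040 m
R = A/P = 2.455/5.040 = 0.4871 m
n = (1/Q)·A·R^(2/3)·S^(1/2) = (1/1.59) × 2.455 × 0.6191 × 0.02793 = 0.02670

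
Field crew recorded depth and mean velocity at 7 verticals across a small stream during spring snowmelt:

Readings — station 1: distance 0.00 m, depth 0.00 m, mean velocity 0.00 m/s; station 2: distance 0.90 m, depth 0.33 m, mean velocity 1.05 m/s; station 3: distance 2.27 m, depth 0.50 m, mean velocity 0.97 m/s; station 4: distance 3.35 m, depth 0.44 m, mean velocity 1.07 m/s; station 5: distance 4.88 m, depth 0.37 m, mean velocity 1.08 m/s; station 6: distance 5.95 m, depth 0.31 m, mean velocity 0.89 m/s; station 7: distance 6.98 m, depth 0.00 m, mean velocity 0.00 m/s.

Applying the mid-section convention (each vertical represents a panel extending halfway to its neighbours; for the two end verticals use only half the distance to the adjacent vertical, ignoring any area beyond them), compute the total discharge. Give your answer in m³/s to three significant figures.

w_2 = (2.27 − 0.00)/2 = 1.135 m; q_2 = 1.05 × 0.33 × 1.135 = 0.3933 m³/s
w_3 = (3.35 − 0.90)/2 = 1.225 m; q_3 = 0.97 × 0.50 × 1.225 = 0.5941 m³/s
w_4 = (4.88 − 2.27)/2 = 1.305 m; q_4 = 1.07 × 0.44 × 1.305 = 0.6144 m³/s
w_5 = (5.95 − 3.35)/2 = 1.3 m; q_5 = 1.08 × 0.37 × 1.3 = 0.5195 m³/s
w_6 = (6.98 − 4.88)/2 = 1.05 m; q_6 = 0.89 × 0.31 × 1.05 = 0.2897 m³/s
Stations 1, 7 contribute zero (depth or velocity is 0).
Q = Σ qᵢ = 2.411 m³/s

2.41 m³/s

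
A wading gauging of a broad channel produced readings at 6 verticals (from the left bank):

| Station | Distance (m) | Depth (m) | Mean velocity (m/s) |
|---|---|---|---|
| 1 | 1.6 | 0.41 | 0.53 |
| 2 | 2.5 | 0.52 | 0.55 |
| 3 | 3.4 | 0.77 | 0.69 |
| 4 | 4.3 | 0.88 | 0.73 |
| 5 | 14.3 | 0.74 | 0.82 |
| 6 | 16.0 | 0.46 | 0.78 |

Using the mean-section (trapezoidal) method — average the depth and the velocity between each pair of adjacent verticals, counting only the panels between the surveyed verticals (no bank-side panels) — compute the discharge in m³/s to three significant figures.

Panel 1-2: Δb = 0.9 m, d̄ = (0.41+0.52)/2 = 0.465, v̄ = (0.53+0.55)/2 = 0.54 → q = 0.9×0.465×0.54 = 0.2260 m³/s
Panel 2-3: Δb = 0.9 m, d̄ = (0.52+0.77)/2 = 0.645, v̄ = (0.55+0.69)/2 = 0.62 → q = 0.9×0.645×0.62 = 0.3599 m³/s
Panel 3-4: Δb = 0.9 m, d̄ = (0.77+0.88)/2 = 0.825, v̄ = (0.69+0.73)/2 = 0.71 → q = 0.9×0.825×0.71 = 0.5272 m³/s
Panel 4-5: Δb = 10 m, d̄ = (0.88+0.74)/2 = 0.81, v̄ = (0.73+0.82)/2 = 0.775 → q = 10×0.81×0.775 = 6.278 m³/s
Panel 5-6: Δb = 1.7 m, d̄ = (0.74+0.46)/2 = 0.6, v̄ = (0.82+0.78)/2 = 0.8 → q = 1.7×0.6×0.8 = 0.8160 m³/s
Q = Σ q = 8.207 m³/s

8.21 m³/s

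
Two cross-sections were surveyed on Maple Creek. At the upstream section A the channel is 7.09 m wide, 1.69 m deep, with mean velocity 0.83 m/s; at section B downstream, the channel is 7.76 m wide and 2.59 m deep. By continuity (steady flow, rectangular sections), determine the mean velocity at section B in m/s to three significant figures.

0.495 m/s

Q = A₁V₁ = (7.09×1.69) × 0.83 = 9.945 m³/s
A₂ = 7.76 × 2.59 = 20.10 m²
V₂ = Q/A₂ = 9.945/20.10 = 0.4948 m/s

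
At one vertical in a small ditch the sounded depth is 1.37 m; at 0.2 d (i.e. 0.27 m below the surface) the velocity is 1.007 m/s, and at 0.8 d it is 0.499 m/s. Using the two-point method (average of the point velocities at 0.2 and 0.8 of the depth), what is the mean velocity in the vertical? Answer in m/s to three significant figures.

v̄ = (1.007 + 0.499) / 2 = 0.7530 m/s

0.753 m/s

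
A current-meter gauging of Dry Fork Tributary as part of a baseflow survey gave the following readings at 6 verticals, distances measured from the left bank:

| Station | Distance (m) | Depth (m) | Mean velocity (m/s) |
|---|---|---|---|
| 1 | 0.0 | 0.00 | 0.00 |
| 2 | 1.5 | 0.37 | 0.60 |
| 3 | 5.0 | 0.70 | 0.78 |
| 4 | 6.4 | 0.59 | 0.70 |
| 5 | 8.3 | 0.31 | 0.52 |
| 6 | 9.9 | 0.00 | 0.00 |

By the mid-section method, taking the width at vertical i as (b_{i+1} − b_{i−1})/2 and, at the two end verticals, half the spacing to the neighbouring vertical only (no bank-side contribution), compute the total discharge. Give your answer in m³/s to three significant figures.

w_2 = (5.0 − 0.0)/2 = 2.5 m; q_2 = 0.60 × 0.37 × 2.5 = 0.5550 m³/s
w_3 = (6.4 − 1.5)/2 = 2.45 m; q_3 = 0.78 × 0.70 × 2.45 = 1.338 m³/s
w_4 = (8.3 − 5.0)/2 = 1.65 m; q_4 = 0.70 × 0.59 × 1.65 = 0.6815 m³/s
w_5 = (9.9 − 6.4)/2 = 1.75 m; q_5 = 0.52 × 0.31 × 1.75 = 0.2821 m³/s
Stations 1, 6 contribute zero (depth or velocity is 0).
Q = Σ qᵢ = 2.856 m³/s

2.86 m³/s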